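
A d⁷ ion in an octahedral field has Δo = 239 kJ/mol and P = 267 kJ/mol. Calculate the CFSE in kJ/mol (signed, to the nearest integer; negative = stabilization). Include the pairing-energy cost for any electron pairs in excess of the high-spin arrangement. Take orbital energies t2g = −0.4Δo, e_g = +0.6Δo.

-191

Since Δo = 239 kJ/mol < P = 267 kJ/mol, the complex adopts the high-spin configuration.
Configuration: t2g^5 e_g^2.
Orbital CFSE = -0.8Δo = -0.8 × 239 = -191 kJ/mol.
High-spin has no excess pairs, so no pairing correction applies.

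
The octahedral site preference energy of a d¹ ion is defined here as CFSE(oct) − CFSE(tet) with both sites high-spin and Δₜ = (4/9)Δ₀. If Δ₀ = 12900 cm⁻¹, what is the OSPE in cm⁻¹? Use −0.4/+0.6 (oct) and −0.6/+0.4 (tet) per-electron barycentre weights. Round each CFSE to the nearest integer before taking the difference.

In an octahedral site d¹ (HS) is t2g^1 e_g^0, giving CFSE(oct) = -0.4Δ₀ = -5160 cm⁻¹.
Tetrahedral e^1 t2^0 gives -0.6Δₜ = -0.6 × (4/9) × 12900 = -3440 cm⁻¹.
OSPE = -5160 − (-3440) = -1720 cm⁻¹.

-1720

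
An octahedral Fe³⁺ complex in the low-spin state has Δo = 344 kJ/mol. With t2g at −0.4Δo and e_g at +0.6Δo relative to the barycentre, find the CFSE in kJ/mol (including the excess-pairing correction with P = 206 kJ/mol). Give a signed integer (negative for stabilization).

Fe³⁺: group 8, so d-count = 8 − 3 = 5.
Electron filling gives t2g^5 e_g^0.
The orbital stabilization is -2.0Δo = -2.0 × 344 = -688 kJ/mol.
Pairing penalty: 2 pairs vs 0 in the high-spin reference → 2 extra × P = 412 kJ/mol.
Overall CFSE = -688 + 412 = -276 kJ/mol.

-276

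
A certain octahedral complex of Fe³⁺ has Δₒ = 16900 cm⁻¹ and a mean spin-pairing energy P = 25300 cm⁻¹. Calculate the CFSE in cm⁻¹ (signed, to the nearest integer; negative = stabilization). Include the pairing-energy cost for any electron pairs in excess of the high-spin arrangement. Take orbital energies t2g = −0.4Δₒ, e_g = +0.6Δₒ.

Group 8 minus oxidation state +3 gives a d⁵ configuration for Fe³⁺.
With Δₒ < P the complex is high-spin.
Configuration: t2g^3 e_g^2.
Orbital CFSE = 0.0Δₒ = 0.0 × 16900 = 0 cm⁻¹.
High-spin has no excess pairs, so no pairing correction applies.

0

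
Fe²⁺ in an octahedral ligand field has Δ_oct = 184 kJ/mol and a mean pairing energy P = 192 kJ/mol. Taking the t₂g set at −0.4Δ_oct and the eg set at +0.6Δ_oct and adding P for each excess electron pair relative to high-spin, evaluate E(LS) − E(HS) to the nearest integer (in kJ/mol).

16

Fe is in group 8, so Fe²⁺ is d⁶ (8 − 2 = 6).
In the high-spin limit (t₂g⁴ eg²) the orbital term is -0.4Δ_oct = -74 kJ/mol, with no excess pairing.
Low-spin t₂g⁶ eg⁰ gives -2.4Δ_oct = -442 kJ/mol, but forming 2 extra pairs costs 2P = 384 kJ/mol, so E(LS) = -442 + 384 = -58 kJ/mol.
The difference is -58 − (-74) = 16 kJ/mol, so high-spin lies lower.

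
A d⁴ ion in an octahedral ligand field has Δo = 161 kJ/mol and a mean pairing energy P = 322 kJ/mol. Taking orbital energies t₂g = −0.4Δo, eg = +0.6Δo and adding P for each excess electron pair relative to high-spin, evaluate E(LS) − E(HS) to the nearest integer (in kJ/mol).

161

High-spin d⁴ fills as t₂g³ eg¹ with CFSE 3(−0.4) + 1(+0.6) = -0.6Δo = -97 kJ/mol.
Low-spin t₂g⁴ eg⁰ gives -1.6Δo = -258 kJ/mol, but forming 1 extra pair costs 1P = 322 kJ/mol, so E(LS) = -258 + 322 = 64 kJ/mol.
Thus E(LS) − E(HS) = 161 kJ/mol.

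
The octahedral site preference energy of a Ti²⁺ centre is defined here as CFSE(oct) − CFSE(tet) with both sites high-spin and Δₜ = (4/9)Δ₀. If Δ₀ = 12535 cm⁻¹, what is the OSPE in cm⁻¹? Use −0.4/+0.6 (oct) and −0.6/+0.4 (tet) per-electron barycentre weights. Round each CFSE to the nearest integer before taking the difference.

Group 4 minus oxidation state +2 gives a d² configuration for Ti²⁺.
Octahedral high-spin t2g^2 e_g^0: CFSE = -0.8 × 12535 = -10028 cm⁻¹.
In a tetrahedral site the filling is e^2 t2^0: CFSE(tet) = -1.2Δₜ = -1.2 × (4/9)(12535) = -6685 cm⁻¹.
OSPE = -10028 − (-6685) = -3343 cm⁻¹.

-3343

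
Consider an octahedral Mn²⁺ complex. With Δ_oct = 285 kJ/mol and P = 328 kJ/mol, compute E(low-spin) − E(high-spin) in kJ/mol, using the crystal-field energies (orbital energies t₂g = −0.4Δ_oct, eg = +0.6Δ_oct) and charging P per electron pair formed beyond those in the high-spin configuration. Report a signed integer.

Mn sits in group 7; removing 2 electrons leaves Mn²⁺ with 7 − 2 = 5 d electrons.
High-spin d⁵ fills as t₂g³ eg² with CFSE 3(−0.4) + 2(+0.6) = 0.0Δ_oct = 0 kJ/mol.
Low-spin: t₂g⁵ eg⁰, orbital CFSE = -2.0Δ_oct = -570 kJ/mol; plus 2 excess pairs × P = +656 kJ/mol; total 86 kJ/mol.
E(LS) − E(HS) = 86 − (0) = 86 kJ/mol.

86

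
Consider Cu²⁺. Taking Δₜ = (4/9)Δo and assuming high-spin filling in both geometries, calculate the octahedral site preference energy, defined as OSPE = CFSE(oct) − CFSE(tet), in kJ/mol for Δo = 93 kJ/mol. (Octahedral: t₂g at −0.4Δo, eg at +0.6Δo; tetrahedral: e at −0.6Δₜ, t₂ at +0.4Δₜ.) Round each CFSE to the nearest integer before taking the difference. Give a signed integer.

Cu is in group 11, so Cu²⁺ is d⁹ (11 − 2 = 9).
Octahedral (high-spin): t₂g⁶ eg³, CFSE = 6(−0.4) + 3(+0.6) = -0.6Δo = -0.6 × 93 = -56 kJ/mol.
In a tetrahedral site the filling is e⁴ t₂⁵: CFSE(tet) = -0.4Δₜ = -0.4 × (4/9)(93) = -17 kJ/mol.
OSPE = -56 − (-17) = -39 kJ/mol.

-39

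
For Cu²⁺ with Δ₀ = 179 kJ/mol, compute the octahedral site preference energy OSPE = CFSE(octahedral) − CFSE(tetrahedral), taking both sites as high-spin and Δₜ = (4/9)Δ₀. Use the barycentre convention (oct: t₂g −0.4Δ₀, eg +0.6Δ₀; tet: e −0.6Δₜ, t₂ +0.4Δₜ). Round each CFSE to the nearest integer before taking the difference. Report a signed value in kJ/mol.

Cu²⁺: group 11, so d-count = 11 − 2 = 9.
Octahedral (high-spin): t2g^6 e_g^3, CFSE = 6(−0.4) + 3(+0.6) = -0.6Δ₀ = -0.6 × 179 = -107 kJ/mol.
Tetrahedral: e^4 t2^5, CFSE = 4(−0.6) + 5(+0.4) = -0.4Δₜ = -0.4 × (4/9) × 179 = -32 kJ/mol.
OSPE = CFSE(oct) − CFSE(tet) = -107 − (-32) = -75 kJ/mol.

-75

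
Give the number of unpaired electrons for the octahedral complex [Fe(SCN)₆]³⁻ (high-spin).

5

Each SCN⁻ contributes -1; 6 × (-1) = -6. With overall charge -3, Fe is in the +3 oxidation state.
Fe is in group 8, so Fe³⁺ is d⁵ (8 − 3 = 5).
Configuration: t₂g³ eg², giving 5 unpaired electrons.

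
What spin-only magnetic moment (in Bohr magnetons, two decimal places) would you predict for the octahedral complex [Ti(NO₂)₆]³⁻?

Each NO₂⁻ contributes -1; 6 × (-1) = -6. With overall charge -3, Ti is in the +3 oxidation state.
Ti is in group 4, so Ti³⁺ is d¹ (4 − 3 = 1).
Configuration: t2g^1 e_g^0 → 1 unpaired electron.
μ(spin-only) = √[1(1+2)] = √3 ≈ 1.73 Bohr magnetons.

1.73 Bohr magnetons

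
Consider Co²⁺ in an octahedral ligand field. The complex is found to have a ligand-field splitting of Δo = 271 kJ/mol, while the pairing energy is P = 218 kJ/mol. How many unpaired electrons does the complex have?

Group 9 minus oxidation state +2 gives a d⁷ configuration for Co²⁺.
With Δo > P the complex is low-spin.
Filling d⁷ accordingly: t2g^6 e_g^1.
Unpaired electrons: 1.

1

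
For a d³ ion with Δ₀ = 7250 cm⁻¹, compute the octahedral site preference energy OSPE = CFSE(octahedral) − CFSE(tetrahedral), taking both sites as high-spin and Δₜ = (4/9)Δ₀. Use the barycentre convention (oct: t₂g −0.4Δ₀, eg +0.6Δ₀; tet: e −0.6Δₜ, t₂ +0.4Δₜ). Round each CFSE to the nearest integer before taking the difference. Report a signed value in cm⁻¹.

Octahedral high-spin t₂g³ eg⁰: CFSE = -1.2 × 7250 = -8700 cm⁻¹.
In a tetrahedral site the filling is e² t₂¹: CFSE(tet) = -0.8Δₜ = -0.8 × (4/9)(7250) = -2578 cm⁻¹.
Subtracting, OSPE = -8700 − (-2578) = -6122 cm⁻¹.

-6122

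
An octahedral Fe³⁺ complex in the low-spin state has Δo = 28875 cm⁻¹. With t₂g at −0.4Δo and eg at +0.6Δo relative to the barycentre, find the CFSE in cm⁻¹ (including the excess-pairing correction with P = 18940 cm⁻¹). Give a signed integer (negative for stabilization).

-19870

Group 8 minus oxidation state +3 gives a d⁵ configuration for Fe³⁺.
Electron filling gives t₂g⁵ eg⁰.
Orbital CFSE = 5(-0.4) + 0(0.6) = -2.0Δo = -2.0 × 28875 = -57750 cm⁻¹.
Relative to high-spin t₂g³ eg² (0 paired), the low-spin configuration has 2 additional pairs, contributing +2 × 18940 = +37880 cm⁻¹.
Combining: -57750 + 37880 = -19870 cm⁻¹.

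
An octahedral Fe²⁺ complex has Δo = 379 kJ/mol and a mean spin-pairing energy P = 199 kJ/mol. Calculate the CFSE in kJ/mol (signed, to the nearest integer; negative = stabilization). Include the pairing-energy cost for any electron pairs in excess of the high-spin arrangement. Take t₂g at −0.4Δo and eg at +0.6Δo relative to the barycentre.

Fe²⁺: group 8, so d-count = 8 − 2 = 6.
Since Δo = 379 kJ/mol > P = 199 kJ/mol, the complex adopts the low-spin configuration.
That gives t₂g⁶ eg⁰.
Orbital CFSE = -2.4Δo = -2.4 × 379 = -910 kJ/mol.
Excess pairs vs high-spin: 3 − 1 = 2; pairing cost = +398 kJ/mol.
Net CFSE = -910 + 398 = -512 kJ/mol.

-512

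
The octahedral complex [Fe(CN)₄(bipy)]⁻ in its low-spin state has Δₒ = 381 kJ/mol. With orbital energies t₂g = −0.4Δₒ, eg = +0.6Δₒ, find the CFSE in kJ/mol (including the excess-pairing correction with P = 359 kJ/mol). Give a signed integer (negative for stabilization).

-44

Ligand charges: 4×(-1) from CN⁻ and 1×(+0) from bipy sum to -4; with overall charge -1, Fe is +3.
Fe³⁺: group 8, so d-count = 8 − 3 = 5.
Configuration: t₂g⁵ eg⁰.
The orbital stabilization is -2.0Δₒ = -2.0 × 381 = -762 kJ/mol.
Pairing penalty: 2 pairs vs 0 in the high-spin reference → 2 extra × P = 718 kJ/mol.
Overall CFSE = -762 + 718 = -44 kJ/mol.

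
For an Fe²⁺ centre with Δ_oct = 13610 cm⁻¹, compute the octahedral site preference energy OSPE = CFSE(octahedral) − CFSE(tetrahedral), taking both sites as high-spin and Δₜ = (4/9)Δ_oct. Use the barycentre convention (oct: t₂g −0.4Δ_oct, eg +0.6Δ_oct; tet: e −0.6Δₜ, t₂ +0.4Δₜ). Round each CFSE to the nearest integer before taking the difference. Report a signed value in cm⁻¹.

-1815

Fe²⁺: group 8, so d-count = 8 − 2 = 6.
Octahedral (high-spin): t2g^4 e_g^2, CFSE = 4(−0.4) + 2(+0.6) = -0.4Δ_oct = -0.4 × 13610 = -5444 cm⁻¹.
In a tetrahedral site the filling is e^3 t2^3: CFSE(tet) = -0.6Δₜ = -0.6 × (4/9)(13610) = -3629 cm⁻¹.
Subtracting, OSPE = -5444 − (-3629) = -1815 cm⁻¹.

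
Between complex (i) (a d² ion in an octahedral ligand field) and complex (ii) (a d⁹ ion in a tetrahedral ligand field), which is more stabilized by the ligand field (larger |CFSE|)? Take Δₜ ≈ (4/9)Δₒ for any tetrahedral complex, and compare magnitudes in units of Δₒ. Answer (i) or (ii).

(i): t₂g² eg⁰, CFSE = -0.8Δₒ.
(ii): Tetrahedral fields are weak (Δₜ ≈ 4/9 Δₒ), so electrons fill high-spin; e⁴ t₂⁵, CFSE = -0.4Δₜ ≈ -0.18Δₒ.
So (i) has the larger |CFSE|.

(i)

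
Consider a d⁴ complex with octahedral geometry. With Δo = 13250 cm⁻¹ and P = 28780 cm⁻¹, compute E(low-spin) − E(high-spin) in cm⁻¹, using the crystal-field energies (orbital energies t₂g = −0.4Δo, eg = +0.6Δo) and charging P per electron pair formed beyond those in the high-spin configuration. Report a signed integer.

In the high-spin limit (t₂g³ eg¹) the orbital term is -0.6Δo = -7950 cm⁻¹, with no excess pairing.
For low-spin the configuration is t₂g⁴ eg⁰: orbital energy -1.6 × 13250 = -21200 cm⁻¹, and 1 additional pair relative to high-spin adds 28780 cm⁻¹, giving 7580 cm⁻¹.
The difference is 7580 − (-7950) = 15530 cm⁻¹, so high-spin lies lower.

15530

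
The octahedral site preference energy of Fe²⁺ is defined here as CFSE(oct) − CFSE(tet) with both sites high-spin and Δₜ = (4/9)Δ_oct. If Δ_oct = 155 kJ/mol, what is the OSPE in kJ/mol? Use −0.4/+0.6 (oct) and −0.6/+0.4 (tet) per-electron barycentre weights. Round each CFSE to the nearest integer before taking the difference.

-21

Fe is in group 8, so Fe²⁺ is d⁶ (8 − 2 = 6).
In an octahedral site d⁶ (HS) is t₂g⁴ eg², giving CFSE(oct) = -0.4Δ_oct = -62 kJ/mol.
Tetrahedral e³ t₂³ gives -0.6Δₜ = -0.6 × (4/9) × 155 = -41 kJ/mol.
OSPE = -62 − (-41) = -21 kJ/mol.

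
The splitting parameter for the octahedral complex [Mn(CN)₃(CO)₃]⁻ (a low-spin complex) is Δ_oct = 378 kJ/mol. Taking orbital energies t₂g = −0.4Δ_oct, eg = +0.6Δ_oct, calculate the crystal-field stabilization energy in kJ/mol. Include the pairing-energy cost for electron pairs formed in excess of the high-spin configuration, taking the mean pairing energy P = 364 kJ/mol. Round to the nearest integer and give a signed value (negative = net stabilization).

Ligand charges: 3×(-1) from CN⁻ and 3×(+0) from CO sum to -3; with overall charge -1, Mn is +2.
Mn sits in group 7; removing 2 electrons leaves Mn²⁺ with 7 − 2 = 5 d electrons.
Electron filling gives t₂g⁵ eg⁰.
CFSE(orbital) = 5×(-0.4Δ_oct) + 0×(0.6Δ_oct) = -2.0Δ_oct; with Δ_oct = 378 kJ/mol that is -756 kJ/mol.
High-spin d⁵ would be t₂g³ eg² with 0 pairs; low-spin has 2, so 2 excess pairs cost +2P = +728 kJ/mol.
Net CFSE = -756 + 728 = -28 kJ/mol.

-28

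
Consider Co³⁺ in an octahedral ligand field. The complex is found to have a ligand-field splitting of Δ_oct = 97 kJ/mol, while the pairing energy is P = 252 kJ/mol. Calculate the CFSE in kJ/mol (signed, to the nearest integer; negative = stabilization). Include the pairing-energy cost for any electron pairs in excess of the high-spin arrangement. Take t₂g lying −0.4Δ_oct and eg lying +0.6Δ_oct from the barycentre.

Group 9 minus oxidation state +3 gives a d⁶ configuration for Co³⁺.
Here Δ_oct < P (97 < 252), so the high-spin state is favoured.
Configuration: t₂g⁴ eg².
Orbital CFSE = -0.4Δ_oct = -0.4 × 97 = -39 kJ/mol.
High-spin has no excess pairs, so no pairing correction applies.

-39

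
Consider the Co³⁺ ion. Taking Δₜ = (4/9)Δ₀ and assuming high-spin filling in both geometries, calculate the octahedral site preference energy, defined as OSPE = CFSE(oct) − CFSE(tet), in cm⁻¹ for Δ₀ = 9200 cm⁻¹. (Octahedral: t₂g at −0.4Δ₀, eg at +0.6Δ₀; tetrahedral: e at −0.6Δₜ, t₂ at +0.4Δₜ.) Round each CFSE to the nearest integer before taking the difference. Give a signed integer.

Group 9 minus oxidation state +3 gives a d⁶ configuration for Co³⁺.
In an octahedral site d⁶ (HS) is t2g^4 e_g^2, giving CFSE(oct) = -0.4Δ₀ = -3680 cm⁻¹.
Tetrahedral e^3 t2^3 gives -0.6Δₜ = -0.6 × (4/9) × 9200 = -2453 cm⁻¹.
OSPE = -3680 − (-2453) = -1227 cm⁻¹.

-1227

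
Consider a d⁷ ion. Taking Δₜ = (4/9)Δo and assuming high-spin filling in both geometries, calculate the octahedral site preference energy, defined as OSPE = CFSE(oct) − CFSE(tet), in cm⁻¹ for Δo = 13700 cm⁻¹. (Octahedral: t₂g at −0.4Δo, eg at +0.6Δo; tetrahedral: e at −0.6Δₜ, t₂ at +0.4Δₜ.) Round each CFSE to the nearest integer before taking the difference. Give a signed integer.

-3653

Octahedral (high-spin): t2g^5 e_g^2, CFSE = 5(−0.4) + 2(+0.6) = -0.8Δo = -0.8 × 13700 = -10960 cm⁻¹.
Tetrahedral e^4 t2^3 gives -1.2Δₜ = -1.2 × (4/9) × 13700 = -7307 cm⁻¹.
OSPE = -10960 − (-7307) = -3653 cm⁻¹.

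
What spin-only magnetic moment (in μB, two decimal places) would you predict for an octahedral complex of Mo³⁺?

3.87 μB

Group 6 minus oxidation state +3 gives a d³ configuration for Mo³⁺.
Configuration: t₂g³ eg⁰ → 3 unpaired electrons.
μ(spin-only) = √[3(3+2)] = √15 ≈ 3.87 μB.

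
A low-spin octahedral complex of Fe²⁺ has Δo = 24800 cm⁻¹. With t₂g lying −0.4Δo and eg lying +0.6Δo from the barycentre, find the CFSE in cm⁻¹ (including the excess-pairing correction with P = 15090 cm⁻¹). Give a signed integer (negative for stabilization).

Group 8 minus oxidation state +2 gives a d⁶ configuration for Fe²⁺.
Electron filling gives t₂g⁶ eg⁰.
Orbital CFSE = 6(-0.4) + 0(0.6) = -2.4Δo = -2.4 × 24800 = -59520 cm⁻¹.
Relative to high-spin t₂g⁴ eg² (1 paired), the low-spin configuration has 2 additional pairs, contributing +2 × 15090 = +30180 cm⁻¹.
Overall CFSE = -59520 + 30180 = -29340 cm⁻¹.

-29340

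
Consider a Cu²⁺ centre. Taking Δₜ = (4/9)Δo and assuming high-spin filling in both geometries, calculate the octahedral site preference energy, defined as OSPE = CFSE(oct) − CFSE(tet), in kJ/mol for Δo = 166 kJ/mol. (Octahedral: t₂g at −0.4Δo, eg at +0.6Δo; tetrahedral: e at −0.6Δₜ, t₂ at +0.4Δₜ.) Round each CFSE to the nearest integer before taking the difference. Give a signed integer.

-70

Cu is in group 11, so Cu²⁺ is d⁹ (11 − 2 = 9).
In an octahedral site d⁹ (HS) is t₂g⁶ eg³, giving CFSE(oct) = -0.6Δo = -100 kJ/mol.
Tetrahedral e⁴ t₂⁵ gives -0.4Δₜ = -0.4 × (4/9) × 166 = -30 kJ/mol.
OSPE = -100 − (-30) = -70 kJ/mol.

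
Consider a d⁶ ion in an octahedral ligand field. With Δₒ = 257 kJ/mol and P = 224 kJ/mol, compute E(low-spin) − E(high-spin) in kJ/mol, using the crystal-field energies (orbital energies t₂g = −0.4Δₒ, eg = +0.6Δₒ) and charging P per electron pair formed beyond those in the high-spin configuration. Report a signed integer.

High-spin d⁶ fills as t₂g⁴ eg² with CFSE 4(−0.4) + 2(+0.6) = -0.4Δₒ = -103 kJ/mol.
Low-spin t₂g⁶ eg⁰ gives -2.4Δₒ = -617 kJ/mol, but forming 2 extra pairs costs 2P = 448 kJ/mol, so E(LS) = -617 + 448 = -169 kJ/mol.
E(LS) − E(HS) = -169 − (-103) = -66 kJ/mol.

-66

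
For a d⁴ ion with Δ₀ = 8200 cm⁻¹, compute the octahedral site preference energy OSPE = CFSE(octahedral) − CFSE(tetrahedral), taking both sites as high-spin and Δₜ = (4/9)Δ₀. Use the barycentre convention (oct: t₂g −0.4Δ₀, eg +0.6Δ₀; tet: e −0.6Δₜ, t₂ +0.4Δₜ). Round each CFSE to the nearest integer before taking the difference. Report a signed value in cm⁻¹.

Octahedral high-spin t2g^3 e_g^1: CFSE = -0.6 × 8200 = -4920 cm⁻¹.
In a tetrahedral site the filling is e^2 t2^2: CFSE(tet) = -0.4Δₜ = -0.4 × (4/9)(8200) = -1458 cm⁻¹.
Subtracting, OSPE = -4920 − (-1458) = -3462 cm⁻¹.

-3462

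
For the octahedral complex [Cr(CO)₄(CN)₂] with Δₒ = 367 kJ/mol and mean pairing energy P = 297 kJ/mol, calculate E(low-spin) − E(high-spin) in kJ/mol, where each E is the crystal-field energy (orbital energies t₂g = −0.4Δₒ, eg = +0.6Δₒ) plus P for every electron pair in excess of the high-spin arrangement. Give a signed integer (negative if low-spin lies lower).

Ligand charges: 4×(+0) from CO and 2×(-1) from CN⁻ sum to -2; with overall charge +0, Cr is +2.
Cr sits in group 6; removing 2 electrons leaves Cr²⁺ with 6 − 2 = 4 d electrons.
High-spin: t₂g³ eg¹, CFSE = -0.6Δₒ = -220 kJ/mol.
For low-spin the configuration is t₂g⁴ eg⁰: orbital energy -1.6 × 367 = -587 kJ/mol, and 1 additional pair relative to high-spin adds 297 kJ/mol, giving -290 kJ/mol.
The difference is -290 − (-220) = -70 kJ/mol, so low-spin lies lower.

-70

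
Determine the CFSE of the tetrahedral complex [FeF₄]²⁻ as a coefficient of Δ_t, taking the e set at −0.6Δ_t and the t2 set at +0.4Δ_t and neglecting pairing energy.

-0.6 Δ_t

Each F⁻ contributes -1; 4 × (-1) = -4. With overall charge -2, Fe is in the +2 oxidation state.
Fe sits in group 8; removing 2 electrons leaves Fe²⁺ with 8 − 2 = 6 d electrons.
Tetrahedral fields are weak (Δₜ ≈ 4/9 Δₒ), so electrons fill high-spin.
Configuration: e^3 t2^3.
CFSE = 3(-0.6Δ_t) + 3(0.4Δ_t) = -1.8Δ_t + 1.2Δ_t = -0.6Δ_t.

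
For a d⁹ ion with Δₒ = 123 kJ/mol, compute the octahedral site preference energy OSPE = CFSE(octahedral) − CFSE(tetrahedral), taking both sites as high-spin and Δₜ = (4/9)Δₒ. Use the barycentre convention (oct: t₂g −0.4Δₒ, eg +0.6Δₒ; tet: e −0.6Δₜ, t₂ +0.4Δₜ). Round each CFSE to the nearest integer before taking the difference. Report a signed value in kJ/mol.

Octahedral high-spin t₂g⁶ eg³: CFSE = -0.6 × 123 = -74 kJ/mol.
Tetrahedral e⁴ t₂⁵ gives -0.4Δₜ = -0.4 × (4/9) × 123 = -22 kJ/mol.
Subtracting, OSPE = -74 − (-22) = -52 kJ/mol.

-52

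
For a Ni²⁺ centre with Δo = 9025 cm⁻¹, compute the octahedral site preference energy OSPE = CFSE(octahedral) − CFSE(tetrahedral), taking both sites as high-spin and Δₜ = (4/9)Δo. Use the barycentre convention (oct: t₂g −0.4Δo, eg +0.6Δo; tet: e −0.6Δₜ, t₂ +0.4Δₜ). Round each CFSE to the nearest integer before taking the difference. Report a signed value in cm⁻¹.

Ni sits in group 10; removing 2 electrons leaves Ni²⁺ with 10 − 2 = 8 d electrons.
Octahedral (high-spin): t₂g⁶ eg², CFSE = 6(−0.4) + 2(+0.6) = -1.2Δo = -1.2 × 9025 = -10830 cm⁻¹.
Tetrahedral: e⁴ t₂⁴, CFSE = 4(−0.6) + 4(+0.4) = -0.8Δₜ = -0.8 × (4/9) × 9025 = -3209 cm⁻¹.
Subtracting, OSPE = -10830 − (-3209) = -7621 cm⁻¹.

-7621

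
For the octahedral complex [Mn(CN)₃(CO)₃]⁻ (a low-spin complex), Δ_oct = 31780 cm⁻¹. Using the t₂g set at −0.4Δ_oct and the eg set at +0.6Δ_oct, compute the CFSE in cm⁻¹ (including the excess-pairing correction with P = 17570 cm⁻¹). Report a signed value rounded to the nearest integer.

-28420

Ligand charges: 3×(-1) from CN⁻ and 3×(+0) from CO sum to -3; with overall charge -1, Mn is +2.
Mn sits in group 7; removing 2 electrons leaves Mn²⁺ with 7 − 2 = 5 d electrons.
Configuration: t₂g⁵ eg⁰.
Orbital CFSE = 5(-0.4) + 0(0.6) = -2.0Δ_oct = -2.0 × 31780 = -63560 cm⁻¹.
High-spin d⁵ would be t₂g³ eg² with 0 pairs; low-spin has 2, so 2 excess pairs cost +2P = +35140 cm⁻¹.
Net CFSE = -63560 + 35140 = -28420 cm⁻¹.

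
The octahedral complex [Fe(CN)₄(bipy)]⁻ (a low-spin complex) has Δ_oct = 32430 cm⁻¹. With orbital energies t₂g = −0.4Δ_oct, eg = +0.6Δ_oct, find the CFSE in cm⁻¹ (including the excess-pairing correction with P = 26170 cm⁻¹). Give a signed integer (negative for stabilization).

Ligand charges: 4×(-1) from CN⁻ and 1×(+0) from bipy sum to -4; with overall charge -1, Fe is +3.
Fe sits in group 8; removing 3 electrons leaves Fe³⁺ with 8 − 3 = 5 d electrons.
Configuration: t₂g⁵ eg⁰.
The orbital stabilization is -2.0Δ_oct = -2.0 × 32430 = -64860 cm⁻¹.
Relative to high-spin t₂g³ eg² (0 paired), the low-spin configuration has 2 additional pairs, contributing +2 × 26170 = +52340 cm⁻¹.
Net CFSE = -64860 + 52340 = -12520 cm⁻¹.

-12520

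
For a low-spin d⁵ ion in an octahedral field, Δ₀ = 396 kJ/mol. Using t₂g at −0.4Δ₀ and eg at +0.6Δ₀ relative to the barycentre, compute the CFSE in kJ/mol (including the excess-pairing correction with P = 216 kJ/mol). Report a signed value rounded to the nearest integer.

Configuration: t₂g⁵ eg⁰.
The orbital stabilization is -2.0Δ₀ = -2.0 × 396 = -792 kJ/mol.
Relative to high-spin t₂g³ eg² (0 paired), the low-spin configuration has 2 additional pairs, contributing +2 × 216 = +432 kJ/mol.
Overall CFSE = -792 + 432 = -360 kJ/mol.

-360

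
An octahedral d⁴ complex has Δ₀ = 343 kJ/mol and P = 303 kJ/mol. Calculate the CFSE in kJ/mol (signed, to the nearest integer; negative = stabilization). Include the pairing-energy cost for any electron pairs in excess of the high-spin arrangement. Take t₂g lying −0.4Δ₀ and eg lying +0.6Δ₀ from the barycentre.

Here Δ₀ > P (343 > 303), so the low-spin state is favoured.
Filling d⁴ accordingly: t₂g⁴ eg⁰.
Orbital CFSE = -1.6Δ₀ = -1.6 × 343 = -549 kJ/mol.
Excess pairs vs high-spin: 1 − 0 = 1; pairing cost = +303 kJ/mol.
Net CFSE = -549 + 303 = -246 kJ/mol.

-246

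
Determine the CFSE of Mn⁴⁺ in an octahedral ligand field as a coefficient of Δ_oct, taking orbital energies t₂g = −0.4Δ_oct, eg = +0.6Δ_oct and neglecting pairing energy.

-1.2 Δ_oct

Mn⁴⁺: group 7, so d-count = 7 − 4 = 3.
Configuration: t₂g³ eg⁰.
CFSE = 3(-0.4Δ_oct) + 0(0.6Δ_oct) = -1.2Δ_oct + 0.0Δ_oct = -1.2Δ_oct.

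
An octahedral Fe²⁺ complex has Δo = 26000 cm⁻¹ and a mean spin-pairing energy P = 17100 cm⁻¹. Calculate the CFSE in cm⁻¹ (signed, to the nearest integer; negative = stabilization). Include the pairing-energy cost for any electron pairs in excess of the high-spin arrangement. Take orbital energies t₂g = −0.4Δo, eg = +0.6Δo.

-28200

Group 8 minus oxidation state +2 gives a d⁶ configuration for Fe²⁺.
Since Δo = 26000 cm⁻¹ > P = 17100 cm⁻¹, the complex adopts the low-spin configuration.
That gives t₂g⁶ eg⁰.
Orbital CFSE = -2.4Δo = -2.4 × 26000 = -62400 cm⁻¹.
Excess pairs vs high-spin: 3 − 1 = 2; pairing cost = +34200 cm⁻¹.
Net CFSE = -62400 + 34200 = -28200 cm⁻¹.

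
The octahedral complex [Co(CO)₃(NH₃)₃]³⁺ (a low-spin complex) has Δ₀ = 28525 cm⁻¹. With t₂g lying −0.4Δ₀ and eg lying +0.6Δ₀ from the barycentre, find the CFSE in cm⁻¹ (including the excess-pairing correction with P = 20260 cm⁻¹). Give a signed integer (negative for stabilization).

-27940

Ligand charges: 3×(+0) from CO and 3×(+0) from NH₃ sum to +0; with overall charge +3, Co is +3.
Co sits in group 9; removing 3 electrons leaves Co³⁺ with 9 − 3 = 6 d electrons.
Configuration: t₂g⁶ eg⁰.
CFSE(orbital) = 6×(-0.4Δ₀) + 0×(0.6Δ₀) = -2.4Δ₀; with Δ₀ = 28525 cm⁻¹ that is -68460 cm⁻¹.
Relative to high-spin t₂g⁴ eg² (1 paired), the low-spin configuration has 2 additional pairs, contributing +2 × 20260 = +40520 cm⁻¹.
Overall CFSE = -68460 + 40520 = -27940 cm⁻¹.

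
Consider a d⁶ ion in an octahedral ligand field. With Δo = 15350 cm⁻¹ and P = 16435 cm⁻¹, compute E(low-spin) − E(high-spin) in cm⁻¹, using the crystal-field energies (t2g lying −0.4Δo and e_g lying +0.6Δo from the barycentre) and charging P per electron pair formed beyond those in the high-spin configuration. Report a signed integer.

High-spin: t2g^4 e_g^2, CFSE = -0.4Δo = -6140 cm⁻¹.
Low-spin: t2g^6 e_g^0, orbital CFSE = -2.4Δo = -36840 cm⁻¹; plus 2 excess pairs × P = +32870 cm⁻¹; total -3970 cm⁻¹.
E(LS) − E(HS) = -3970 − (-6140) = 2170 cm⁻¹.

2170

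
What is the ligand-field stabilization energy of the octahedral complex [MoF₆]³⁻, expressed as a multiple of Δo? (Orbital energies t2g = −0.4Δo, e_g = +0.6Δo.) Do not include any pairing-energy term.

-1.2 Δo

Each F⁻ contributes -1; 6 × (-1) = -6. With overall charge -3, Mo is in the +3 oxidation state.
Mo³⁺: group 6, so d-count = 6 − 3 = 3.
Configuration: t2g^3 e_g^0.
CFSE = 3(-0.4Δo) + 0(0.6Δo) = -1.2Δo + 0.0Δo = -1.2Δo.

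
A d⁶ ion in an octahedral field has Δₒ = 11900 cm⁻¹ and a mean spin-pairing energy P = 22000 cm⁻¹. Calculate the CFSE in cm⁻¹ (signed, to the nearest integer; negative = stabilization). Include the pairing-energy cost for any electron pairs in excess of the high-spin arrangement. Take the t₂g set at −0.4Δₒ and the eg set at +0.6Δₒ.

With Δₒ < P the complex is high-spin.
Filling d⁶ accordingly: t₂g⁴ eg².
Orbital CFSE = -0.4Δₒ = -0.4 × 11900 = -4760 cm⁻¹.
High-spin has no excess pairs, so no pairing correction applies.

-4760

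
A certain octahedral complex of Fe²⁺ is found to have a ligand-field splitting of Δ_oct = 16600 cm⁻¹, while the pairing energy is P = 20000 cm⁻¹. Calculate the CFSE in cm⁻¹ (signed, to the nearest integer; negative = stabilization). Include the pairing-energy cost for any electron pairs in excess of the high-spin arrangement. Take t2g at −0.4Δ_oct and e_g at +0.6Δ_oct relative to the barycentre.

Group 8 minus oxidation state +2 gives a d⁶ configuration for Fe²⁺.
Δ_oct < P, so pairing is avoided: the ground state is high-spin.
Filling d⁶ accordingly: t2g^4 e_g^2.
Orbital CFSE = -0.4Δ_oct = -0.4 × 16600 = -6640 cm⁻¹.
High-spin has no excess pairs, so no pairing correction applies.

-6640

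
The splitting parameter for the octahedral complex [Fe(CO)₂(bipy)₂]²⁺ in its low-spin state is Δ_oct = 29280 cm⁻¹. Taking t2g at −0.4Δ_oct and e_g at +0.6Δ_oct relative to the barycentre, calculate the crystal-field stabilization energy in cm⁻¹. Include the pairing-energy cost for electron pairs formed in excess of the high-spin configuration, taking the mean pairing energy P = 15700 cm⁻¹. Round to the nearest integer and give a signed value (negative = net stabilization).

-38872

Ligand charges: 2×(+0) from CO and 2×(+0) from bipy sum to +0; with overall charge +2, Fe is +2.
Fe is in group 8, so Fe²⁺ is d⁶ (8 − 2 = 6).
Electron filling gives t2g^6 e_g^0.
CFSE(orbital) = 6×(-0.4Δ_oct) + 0×(0.6Δ_oct) = -2.4Δ_oct; with Δ_oct = 29280 cm⁻¹ that is -70272 cm⁻¹.
Relative to high-spin t2g^4 e_g^2 (1 paired), the low-spin configuration has 2 additional pairs, contributing +2 × 15700 = +31400 cm⁻¹.
Combining: -70272 + 31400 = -38872 cm⁻¹.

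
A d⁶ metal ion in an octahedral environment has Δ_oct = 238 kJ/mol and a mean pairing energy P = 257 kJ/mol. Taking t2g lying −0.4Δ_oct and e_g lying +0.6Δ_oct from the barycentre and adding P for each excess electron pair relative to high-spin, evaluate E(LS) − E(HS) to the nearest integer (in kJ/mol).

In the high-spin limit (t2g^4 e_g^2) the orbital term is -0.4Δ_oct = -95 kJ/mol, with no excess pairing.
Low-spin t2g^6 e_g^0 gives -2.4Δ_oct = -571 kJ/mol, but forming 2 extra pairs costs 2P = 514 kJ/mol, so E(LS) = -571 + 514 = -57 kJ/mol.
The difference is -57 − (-95) = 38 kJ/mol, so high-spin lies lower.

38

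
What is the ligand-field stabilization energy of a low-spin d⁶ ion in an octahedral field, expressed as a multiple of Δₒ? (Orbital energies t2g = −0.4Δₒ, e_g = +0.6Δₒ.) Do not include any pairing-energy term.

Configuration: t2g^6 e_g^0.
CFSE = 6(-0.4Δₒ) + 0(0.6Δₒ) = -2.4Δₒ + 0.0Δₒ = -2.4Δₒ.

-2.4 Δₒ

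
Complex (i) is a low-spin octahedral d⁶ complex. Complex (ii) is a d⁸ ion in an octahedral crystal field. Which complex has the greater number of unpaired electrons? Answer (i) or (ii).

(i): t₂g⁶ eg⁰ → 0 unpaired.
(ii): t2g^6 e_g^2 → 2 unpaired.
So (ii) has more unpaired electrons.

(ii)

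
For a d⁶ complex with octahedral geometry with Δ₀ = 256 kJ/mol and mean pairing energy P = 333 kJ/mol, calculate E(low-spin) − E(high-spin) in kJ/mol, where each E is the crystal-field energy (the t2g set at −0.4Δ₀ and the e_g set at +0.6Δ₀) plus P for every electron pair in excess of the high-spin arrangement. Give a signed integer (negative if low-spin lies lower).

154

High-spin: t2g^4 e_g^2, CFSE = -0.4Δ₀ = -102 kJ/mol.
For low-spin the configuration is t2g^6 e_g^0: orbital energy -2.4 × 256 = -614 kJ/mol, and 2 additional pairs relative to high-spin add 666 kJ/mol, giving 52 kJ/mol.
E(LS) − E(HS) = 52 − (-102) = 154 kJ/mol.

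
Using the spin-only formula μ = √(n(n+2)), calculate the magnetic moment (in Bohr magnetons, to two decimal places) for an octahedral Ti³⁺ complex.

Group 4 minus oxidation state +3 gives a d¹ configuration for Ti³⁺.
For octahedral d¹ the high- and low-spin configurations coincide.
Configuration: t₂g¹ eg⁰ → 1 unpaired electron.
μ(spin-only) = √[1(1+2)] = √3 ≈ 1.73 Bohr magnetons.

1.73 Bohr magnetons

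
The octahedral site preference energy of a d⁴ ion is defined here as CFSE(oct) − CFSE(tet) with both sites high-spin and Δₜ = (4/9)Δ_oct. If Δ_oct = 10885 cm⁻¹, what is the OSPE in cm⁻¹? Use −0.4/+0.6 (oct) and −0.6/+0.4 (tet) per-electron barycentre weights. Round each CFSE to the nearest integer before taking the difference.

-4596

Octahedral (high-spin): t₂g³ eg¹, CFSE = 3(−0.4) + 1(+0.6) = -0.6Δ_oct = -0.6 × 10885 = -6531 cm⁻¹.
In a tetrahedral site the filling is e² t₂²: CFSE(tet) = -0.4Δₜ = -0.4 × (4/9)(10885) = -1935 cm⁻¹.
OSPE = -6531 − (-1935) = -4596 cm⁻¹.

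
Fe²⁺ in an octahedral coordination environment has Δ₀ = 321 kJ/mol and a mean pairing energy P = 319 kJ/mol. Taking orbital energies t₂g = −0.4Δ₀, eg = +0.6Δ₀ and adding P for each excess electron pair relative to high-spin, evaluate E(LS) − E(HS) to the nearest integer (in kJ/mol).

Fe sits in group 8; removing 2 electrons leaves Fe²⁺ with 8 − 2 = 6 d electrons.
In the high-spin limit (t₂g⁴ eg²) the orbital term is -0.4Δ₀ = -128 kJ/mol, with no excess pairing.
Low-spin: t₂g⁶ eg⁰, orbital CFSE = -2.4Δ₀ = -770 kJ/mol; plus 2 excess pairs × P = +638 kJ/mol; total -132 kJ/mol.
Thus E(LS) − E(HS) = -4 kJ/mol.

-4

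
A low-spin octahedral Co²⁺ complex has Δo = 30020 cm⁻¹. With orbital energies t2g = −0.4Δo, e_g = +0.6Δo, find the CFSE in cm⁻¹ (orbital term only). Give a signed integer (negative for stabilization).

Group 9 minus oxidation state +2 gives a d⁷ configuration for Co²⁺.
Configuration: t2g^6 e_g^1.
CFSE(orbital) = 6×(-0.4Δo) + 1×(0.6Δo) = -1.8Δo; with Δo = 30020 cm⁻¹ that is -54036 cm⁻¹.

-54036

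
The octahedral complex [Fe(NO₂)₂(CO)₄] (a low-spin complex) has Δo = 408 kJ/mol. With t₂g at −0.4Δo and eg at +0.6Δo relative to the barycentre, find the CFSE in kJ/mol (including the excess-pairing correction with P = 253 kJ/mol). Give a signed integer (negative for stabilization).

Ligand charges: 2×(-1) from NO₂⁻ and 4×(+0) from CO sum to -2; with overall charge +0, Fe is +2.
Group 8 minus oxidation state +2 gives a d⁶ configuration for Fe²⁺.
The d⁶ electrons fill as t₂g⁶ eg⁰.
The orbital stabilization is -2.4Δo = -2.4 × 408 = -979 kJ/mol.
High-spin d⁶ would be t₂g⁴ eg² with 1 pair; low-spin has 3, so 2 excess pairs cost +2P = +506 kJ/mol.
Combining: -979 + 506 = -473 kJ/mol.

-473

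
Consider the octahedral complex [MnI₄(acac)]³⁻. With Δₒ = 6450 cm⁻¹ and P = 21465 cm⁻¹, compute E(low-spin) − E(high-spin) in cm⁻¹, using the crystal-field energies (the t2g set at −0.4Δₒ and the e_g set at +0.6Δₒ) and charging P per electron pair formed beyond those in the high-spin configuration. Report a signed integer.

30030

Ligand charges: 4×(-1) from I⁻ and 1×(-1) from acac⁻ sum to -5; with overall charge -3, Mn is +2.
Mn sits in group 7; removing 2 electrons leaves Mn²⁺ with 7 − 2 = 5 d electrons.
In the high-spin limit (t2g^3 e_g^2) the orbital term is 0.0Δₒ = 0 cm⁻¹, with no excess pairing.
Low-spin: t2g^5 e_g^0, orbital CFSE = -2.0Δₒ = -12900 cm⁻¹; plus 2 excess pairs × P = +42930 cm⁻¹; total 30030 cm⁻¹.
E(LS) − E(HS) = 30030 − (0) = 30030 cm⁻¹.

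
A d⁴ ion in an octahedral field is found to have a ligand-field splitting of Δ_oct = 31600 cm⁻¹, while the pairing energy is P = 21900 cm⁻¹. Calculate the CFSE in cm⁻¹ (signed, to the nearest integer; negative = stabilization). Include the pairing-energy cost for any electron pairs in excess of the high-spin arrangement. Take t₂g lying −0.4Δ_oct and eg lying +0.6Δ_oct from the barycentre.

-28660

Δ_oct > P, so pairing is preferred: the ground state is low-spin.
That gives t₂g⁴ eg⁰.
Orbital CFSE = -1.6Δ_oct = -1.6 × 31600 = -50560 cm⁻¹.
Excess pairs vs high-spin: 1 − 0 = 1; pairing cost = +21900 cm⁻¹.
Net CFSE = -50560 + 21900 = -28660 cm⁻¹.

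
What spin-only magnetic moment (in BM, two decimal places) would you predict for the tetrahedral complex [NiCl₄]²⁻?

Each Cl⁻ contributes -1; 4 × (-1) = -4. With overall charge -2, Ni is in the +2 oxidation state.
Group 10 minus oxidation state +2 gives a d⁸ configuration for Ni²⁺.
With tetrahedral geometry the complex is necessarily high-spin.
Configuration: e^4 t2^4 → 2 unpaired electrons.
μ(spin-only) = √[2(2+2)] = √8 ≈ 2.83 BM.

2.83 BM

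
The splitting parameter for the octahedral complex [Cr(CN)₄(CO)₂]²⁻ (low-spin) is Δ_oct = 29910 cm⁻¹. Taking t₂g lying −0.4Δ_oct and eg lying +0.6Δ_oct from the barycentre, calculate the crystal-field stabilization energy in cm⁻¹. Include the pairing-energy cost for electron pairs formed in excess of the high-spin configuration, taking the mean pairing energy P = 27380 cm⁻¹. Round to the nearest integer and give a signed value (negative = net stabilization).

Ligand charges: 4×(-1) from CN⁻ and 2×(+0) from CO sum to -4; with overall charge -2, Cr is +2.
Cr²⁺: group 6, so d-count = 6 − 2 = 4.
The d⁴ electrons fill as t₂g⁴ eg⁰.
Orbital CFSE = 4(-0.4) + 0(0.6) = -1.6Δ_oct = -1.6 × 29910 = -47856 cm⁻¹.
Pairing penalty: 1 pair vs 0 in the high-spin reference → 1 extra × P = 27380 cm⁻¹.
Overall CFSE = -47856 + 27380 = -20476 cm⁻¹.

-20476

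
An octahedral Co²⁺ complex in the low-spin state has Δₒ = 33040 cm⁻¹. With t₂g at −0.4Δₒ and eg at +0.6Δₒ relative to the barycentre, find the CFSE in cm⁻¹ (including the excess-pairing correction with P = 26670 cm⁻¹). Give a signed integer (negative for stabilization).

-32802

Co is in group 9, so Co²⁺ is d⁷ (9 − 2 = 7).
Configuration: t₂g⁶ eg¹.
The orbital stabilization is -1.8Δₒ = -1.8 × 33040 = -59472 cm⁻¹.
High-spin d⁷ would be t₂g⁵ eg² with 2 pairs; low-spin has 3, so 1 excess pair costs +1P = +26670 cm⁻¹.
Net CFSE = -59472 + 26670 = -32802 cm⁻¹.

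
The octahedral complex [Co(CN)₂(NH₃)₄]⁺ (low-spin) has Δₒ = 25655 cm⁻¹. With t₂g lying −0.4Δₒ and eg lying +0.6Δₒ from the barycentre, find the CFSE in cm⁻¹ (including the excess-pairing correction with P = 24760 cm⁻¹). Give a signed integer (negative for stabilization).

Ligand charges: 2×(-1) from CN⁻ and 4×(+0) from NH₃ sum to -2; with overall charge +1, Co is +3.
Co is in group 9, so Co³⁺ is d⁶ (9 − 3 = 6).
The d⁶ electrons fill as t₂g⁶ eg⁰.
The orbital stabilization is -2.4Δₒ = -2.4 × 25655 = -61572 cm⁻¹.
Pairing penalty: 3 pairs vs 1 in the high-spin reference → 2 extra × P = 49520 cm⁻¹.
Net CFSE = -61572 + 49520 = -12052 cm⁻¹.

-12052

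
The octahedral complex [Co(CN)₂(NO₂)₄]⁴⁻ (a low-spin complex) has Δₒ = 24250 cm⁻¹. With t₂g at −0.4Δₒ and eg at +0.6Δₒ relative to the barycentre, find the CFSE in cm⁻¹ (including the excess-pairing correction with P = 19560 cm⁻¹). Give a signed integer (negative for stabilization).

Ligand charges: 2×(-1) from CN⁻ and 4×(-1) from NO₂⁻ sum to -6; with overall charge -4, Co is +2.
Co²⁺: group 9, so d-count = 9 − 2 = 7.
Configuration: t₂g⁶ eg¹.
Orbital CFSE = 6(-0.4) + 1(0.6) = -1.8Δₒ = -1.8 × 24250 = -43650 cm⁻¹.
Relative to high-spin t₂g⁵ eg² (2 paired), the low-spin configuration has 1 additional pair, contributing +1 × 19560 = +19560 cm⁻¹.
Combining: -43650 + 19560 = -24090 cm⁻¹.

-24090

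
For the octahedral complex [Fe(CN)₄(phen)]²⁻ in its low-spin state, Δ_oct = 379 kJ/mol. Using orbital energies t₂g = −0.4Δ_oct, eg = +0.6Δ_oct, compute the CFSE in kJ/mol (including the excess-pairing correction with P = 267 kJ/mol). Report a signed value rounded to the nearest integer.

-376

Ligand charges: 4×(-1) from CN⁻ and 1×(+0) from phen sum to -4; with overall charge -2, Fe is +2.
Fe sits in group 8; removing 2 electrons leaves Fe²⁺ with 8 − 2 = 6 d electrons.
Configuration: t₂g⁶ eg⁰.
The orbital stabilization is -2.4Δ_oct = -2.4 × 379 = -910 kJ/mol.
Pairing penalty: 3 pairs vs 1 in the high-spin reference → 2 extra × P = 534 kJ/mol.
Overall CFSE = -910 + 534 = -376 kJ/mol.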